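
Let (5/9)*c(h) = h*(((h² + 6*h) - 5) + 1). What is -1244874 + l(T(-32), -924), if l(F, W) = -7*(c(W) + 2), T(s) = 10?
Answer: 49370823896/5 ≈ 9.8742e+9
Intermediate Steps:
c(h) = 9*h*(-4 + h² + 6*h)/5 (c(h) = 9*(h*(((h² + 6*h) - 5) + 1))/5 = 9*(h*((-5 + h² + 6*h) + 1))/5 = 9*(h*(-4 + h² + 6*h))/5 = 9*h*(-4 + h² + 6*h)/5)
l(F, W) = -14 - 63*W*(-4 + W² + 6*W)/5 (l(F, W) = -7*(9*W*(-4 + W² + 6*W)/5 + 2) = -7*(2 + 9*W*(-4 + W² + 6*W)/5) = -14 - 63*W*(-4 + W² + 6*W)/5)
-1244874 + l(T(-32), -924) = -1244874 + (-14 - 63/5*(-924)*(-4 + (-924)² + 6*(-924))) = -1244874 + (-14 - 63/5*(-924)*(-4 + 853776 - 5544)) = -1244874 + (-14 - 63/5*(-924)*848228) = -1244874 + (-14 + 49377048336/5) = -1244874 + 49377048266/5 = 49370823896/5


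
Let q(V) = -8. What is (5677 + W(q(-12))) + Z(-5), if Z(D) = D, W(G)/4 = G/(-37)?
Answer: 209896/37 ≈ 5672.9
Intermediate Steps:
W(G) = -4*G/37 (W(G) = 4*(G/(-37)) = 4*(G*(-1/37)) = 4*(-G/37) = -4*G/37)
(5677 + W(q(-12))) + Z(-5) = (5677 - 4/37*(-8)) - 5 = (5677 + 32/37) - 5 = 210081/37 - 5 = 209896/37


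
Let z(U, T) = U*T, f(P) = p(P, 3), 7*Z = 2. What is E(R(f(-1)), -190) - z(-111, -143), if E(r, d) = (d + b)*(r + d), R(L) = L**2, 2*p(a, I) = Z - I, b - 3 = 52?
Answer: 1867557/196 ≈ 9528.3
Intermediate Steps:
Z = 2/7 (Z = (1/7)*2 = 2/7 ≈ 0.28571)
b = 55 (b = 3 + 52 = 55)
p(a, I) = 1/7 - I/2 (p(a, I) = (2/7 - I)/2 = 1/7 - I/2)
f(P) = -19/14 (f(P) = 1/7 - 1/2*3 = 1/7 - 3/2 = -19/14)
E(r, d) = (55 + d)*(d + r) (E(r, d) = (d + 55)*(r + d) = (55 + d)*(d + r))
z(U, T) = T*U
E(R(f(-1)), -190) - z(-111, -143) = ((-190)**2 + 55*(-190) + 55*(-19/14)**2 - 190*(-19/14)**2) - (-143)*(-111) = (36100 - 10450 + 55*(361/196) - 190*361/196) - 1*15873 = (36100 - 10450 + 19855/196 - 34295/98) - 15873 = 4978665/196 - 15873 = 1867557/196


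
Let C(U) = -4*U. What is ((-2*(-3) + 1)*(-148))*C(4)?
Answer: 16576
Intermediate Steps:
((-2*(-3) + 1)*(-148))*C(4) = ((-2*(-3) + 1)*(-148))*(-4*4) = ((6 + 1)*(-148))*(-16) = (7*(-148))*(-16) = -1036*(-16) = 16576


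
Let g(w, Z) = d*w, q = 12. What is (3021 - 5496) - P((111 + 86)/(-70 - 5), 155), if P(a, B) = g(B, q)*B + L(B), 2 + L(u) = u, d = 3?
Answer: -74703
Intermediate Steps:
L(u) = -2 + u
g(w, Z) = 3*w
P(a, B) = -2 + B + 3*B**2 (P(a, B) = (3*B)*B + (-2 + B) = 3*B**2 + (-2 + B) = -2 + B + 3*B**2)
(3021 - 5496) - P((111 + 86)/(-70 - 5), 155) = (3021 - 5496) - (-2 + 155 + 3*155**2) = -2475 - (-2 + 155 + 3*24025) = -2475 - (-2 + 155 + 72075) = -2475 - 1*72228 = -2475 - 72228 = -74703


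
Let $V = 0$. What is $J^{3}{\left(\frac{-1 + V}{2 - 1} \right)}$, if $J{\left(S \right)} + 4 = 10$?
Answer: $216$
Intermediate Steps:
$J{\left(S \right)} = 6$ ($J{\left(S \right)} = -4 + 10 = 6$)
$J^{3}{\left(\frac{-1 + V}{2 - 1} \right)} = 6^{3} = 216$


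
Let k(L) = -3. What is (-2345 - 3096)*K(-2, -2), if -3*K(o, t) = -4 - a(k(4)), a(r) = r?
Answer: -5441/3 ≈ -1813.7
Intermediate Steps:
K(o, t) = 1/3 (K(o, t) = -(-4 - 1*(-3))/3 = -(-4 + 3)/3 = -1/3*(-1) = 1/3)
(-2345 - 3096)*K(-2, -2) = (-2345 - 3096)*(1/3) = -5441*1/3 = -5441/3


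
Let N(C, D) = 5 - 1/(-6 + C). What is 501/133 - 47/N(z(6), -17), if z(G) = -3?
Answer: -33213/6118 ≈ -5.4287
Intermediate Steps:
501/133 - 47/N(z(6), -17) = 501/133 - 47*(-6 - 3)/(-31 + 5*(-3)) = 501*(1/133) - 47*(-9/(-31 - 15)) = 501/133 - 47/((-1/9*(-46))) = 501/133 - 47/46/9 = 501/133 - 47*9/46 = 501/133 - 423/46 = -33213/6118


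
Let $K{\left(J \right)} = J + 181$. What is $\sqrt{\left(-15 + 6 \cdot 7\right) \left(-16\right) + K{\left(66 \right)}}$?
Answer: $i \sqrt{185} \approx 13.601 i$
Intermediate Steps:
$K{\left(J \right)} = 181 + J$
$\sqrt{\left(-15 + 6 \cdot 7\right) \left(-16\right) + K{\left(66 \right)}} = \sqrt{\left(-15 + 6 \cdot 7\right) \left(-16\right) + \left(181 + 66\right)} = \sqrt{\left(-15 + 42\right) \left(-16\right) + 247} = \sqrt{27 \left(-16\right) + 247} = \sqrt{-432 + 247} = \sqrt{-185} = i \sqrt{185}$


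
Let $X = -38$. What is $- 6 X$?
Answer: $228$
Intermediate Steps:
$- 6 X = \left(-6\right) \left(-38\right) = 228$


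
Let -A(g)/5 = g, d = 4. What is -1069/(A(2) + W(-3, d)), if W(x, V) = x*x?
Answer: 1069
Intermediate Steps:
A(g) = -5*g
W(x, V) = x²
-1069/(A(2) + W(-3, d)) = -1069/(-5*2 + (-3)²) = -1069/(-10 + 9) = -1069/(-1) = -1*(-1069) = 1069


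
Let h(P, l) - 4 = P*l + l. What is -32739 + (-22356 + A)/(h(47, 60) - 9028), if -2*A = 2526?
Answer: -67041599/2048 ≈ -32735.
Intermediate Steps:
h(P, l) = 4 + l + P*l (h(P, l) = 4 + (P*l + l) = 4 + (l + P*l) = 4 + l + P*l)
A = -1263 (A = -½*2526 = -1263)
-32739 + (-22356 + A)/(h(47, 60) - 9028) = -32739 + (-22356 - 1263)/((4 + 60 + 47*60) - 9028) = -32739 - 23619/((4 + 60 + 2820) - 9028) = -32739 - 23619/(2884 - 9028) = -32739 - 23619/(-6144) = -32739 - 23619*(-1/6144) = -32739 + 7873/2048 = -67041599/2048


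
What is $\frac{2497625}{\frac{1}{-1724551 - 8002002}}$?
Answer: $-24293281936625$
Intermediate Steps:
$\frac{2497625}{\frac{1}{-1724551 - 8002002}} = \frac{2497625}{\frac{1}{-9726553}} = \frac{2497625}{- \frac{1}{9726553}} = 2497625 \left(-9726553\right) = -24293281936625$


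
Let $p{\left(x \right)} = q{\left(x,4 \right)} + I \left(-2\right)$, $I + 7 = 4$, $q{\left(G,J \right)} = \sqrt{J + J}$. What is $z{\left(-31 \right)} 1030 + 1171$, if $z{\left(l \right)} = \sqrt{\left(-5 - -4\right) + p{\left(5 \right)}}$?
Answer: $1171 + 1030 \sqrt{5 + 2 \sqrt{2}} \approx 4052.9$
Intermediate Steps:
$q{\left(G,J \right)} = \sqrt{2} \sqrt{J}$ ($q{\left(G,J \right)} = \sqrt{2 J} = \sqrt{2} \sqrt{J}$)
$I = -3$ ($I = -7 + 4 = -3$)
$p{\left(x \right)} = 6 + 2 \sqrt{2}$ ($p{\left(x \right)} = \sqrt{2} \sqrt{4} - -6 = \sqrt{2} \cdot 2 + 6 = 2 \sqrt{2} + 6 = 6 + 2 \sqrt{2}$)
$z{\left(l \right)} = \sqrt{5 + 2 \sqrt{2}}$ ($z{\left(l \right)} = \sqrt{\left(-5 - -4\right) + \left(6 + 2 \sqrt{2}\right)} = \sqrt{\left(-5 + 4\right) + \left(6 + 2 \sqrt{2}\right)} = \sqrt{-1 + \left(6 + 2 \sqrt{2}\right)} = \sqrt{5 + 2 \sqrt{2}}$)
$z{\left(-31 \right)} 1030 + 1171 = \sqrt{5 + 2 \sqrt{2}} \cdot 1030 + 1171 = 1030 \sqrt{5 + 2 \sqrt{2}} + 1171 = 1171 + 1030 \sqrt{5 + 2 \sqrt{2}}$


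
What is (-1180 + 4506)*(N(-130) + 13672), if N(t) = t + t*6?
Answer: 42446412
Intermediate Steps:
N(t) = 7*t (N(t) = t + 6*t = 7*t)
(-1180 + 4506)*(N(-130) + 13672) = (-1180 + 4506)*(7*(-130) + 13672) = 3326*(-910 + 13672) = 3326*12762 = 42446412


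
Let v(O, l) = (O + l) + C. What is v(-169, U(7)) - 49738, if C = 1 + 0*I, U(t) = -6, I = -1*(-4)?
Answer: -49912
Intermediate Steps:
I = 4
C = 1 (C = 1 + 0*4 = 1 + 0 = 1)
v(O, l) = 1 + O + l (v(O, l) = (O + l) + 1 = 1 + O + l)
v(-169, U(7)) - 49738 = (1 - 169 - 6) - 49738 = -174 - 49738 = -49912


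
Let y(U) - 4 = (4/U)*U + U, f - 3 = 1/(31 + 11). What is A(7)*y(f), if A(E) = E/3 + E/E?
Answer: 2315/63 ≈ 36.746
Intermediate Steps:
f = 127/42 (f = 3 + 1/(31 + 11) = 3 + 1/42 = 127/42 ≈ 3.0238)
A(E) = 1 + E/3 (A(E) = E*(1/3) + 1 = E/3 + 1 = 1 + E/3)
y(U) = 8 + U (y(U) = 4 + ((4/U)*U + U) = 4 + (4 + U) = 8 + U)
A(7)*y(f) = (1 + (1/3)*7)*(8 + 127/42) = (1 + 7/3)*(463/42) = (10/3)*(463/42) = 2315/63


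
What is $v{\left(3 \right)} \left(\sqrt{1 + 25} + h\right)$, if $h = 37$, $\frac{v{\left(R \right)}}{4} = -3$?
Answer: $-444 - 12 \sqrt{26} \approx -505.19$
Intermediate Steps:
$v{\left(R \right)} = -12$ ($v{\left(R \right)} = 4 \left(-3\right) = -12$)
$v{\left(3 \right)} \left(\sqrt{1 + 25} + h\right) = - 12 \left(\sqrt{1 + 25} + 37\right) = - 12 \left(\sqrt{26} + 37\right) = - 12 \left(37 + \sqrt{26}\right) = -444 - 12 \sqrt{26}$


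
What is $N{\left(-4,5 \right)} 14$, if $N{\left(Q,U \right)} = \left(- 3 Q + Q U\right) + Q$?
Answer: $-168$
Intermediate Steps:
$N{\left(Q,U \right)} = - 2 Q + Q U$
$N{\left(-4,5 \right)} 14 = - 4 \left(-2 + 5\right) 14 = \left(-4\right) 3 \cdot 14 = \left(-12\right) 14 = -168$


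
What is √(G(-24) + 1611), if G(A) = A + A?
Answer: √1563 ≈ 39.535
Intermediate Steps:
G(A) = 2*A
√(G(-24) + 1611) = √(2*(-24) + 1611) = √(-48 + 1611) = √1563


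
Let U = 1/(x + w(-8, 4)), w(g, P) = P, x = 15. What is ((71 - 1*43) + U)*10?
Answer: 5330/19 ≈ 280.53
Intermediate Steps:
U = 1/19 (U = 1/(15 + 4) = 1/19 ≈ 0.052632)
((71 - 1*43) + U)*10 = ((71 - 1*43) + 1/19)*10 = ((71 - 43) + 1/19)*10 = (28 + 1/19)*10 = (533/19)*10 = 5330/19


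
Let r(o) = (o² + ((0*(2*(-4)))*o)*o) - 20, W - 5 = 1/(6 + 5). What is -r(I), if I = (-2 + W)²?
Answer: -1043516/14641 ≈ -71.274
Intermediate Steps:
W = 56/11 (W = 5 + 1/(6 + 5) = 5 + 1/11 = 56/11 ≈ 5.0909)
I = 1156/121 (I = (-2 + 56/11)² = (34/11)² = 1156/121 ≈ 9.5537)
r(o) = -20 + o² (r(o) = (o² + ((0*(-8))*o)*o) - 20 = (o² + (0*o)*o) - 20 = (o² + 0*o) - 20 = (o² + 0) - 20 = o² - 20 = -20 + o²)
-r(I) = -(-20 + (1156/121)²) = -(-20 + 1336336/14641) = -1*1043516/14641 = -1043516/14641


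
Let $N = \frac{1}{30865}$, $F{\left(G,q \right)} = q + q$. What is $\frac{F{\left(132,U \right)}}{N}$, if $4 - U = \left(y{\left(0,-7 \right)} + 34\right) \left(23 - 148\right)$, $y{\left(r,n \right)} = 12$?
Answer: $355194420$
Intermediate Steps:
$U = 5754$ ($U = 4 - \left(12 + 34\right) \left(23 - 148\right) = 4 - 46 \left(-125\right) = 4 - -5750 = 4 + 5750 = 5754$)
$F{\left(G,q \right)} = 2 q$
$N = \frac{1}{30865} \approx 3.2399 \cdot 10^{-5}$
$\frac{F{\left(132,U \right)}}{N} = 2 \cdot 5754 \frac{1}{\frac{1}{30865}} = 11508 \cdot 30865 = 355194420$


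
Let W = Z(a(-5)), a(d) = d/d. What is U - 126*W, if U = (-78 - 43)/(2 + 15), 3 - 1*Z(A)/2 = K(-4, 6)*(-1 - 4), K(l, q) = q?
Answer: -141493/17 ≈ -8323.1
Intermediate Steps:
a(d) = 1
Z(A) = 66 (Z(A) = 6 - 12*(-1 - 4) = 6 - 12*(-5) = 6 - 2*(-30) = 6 + 60 = 66)
W = 66
U = -121/17 ≈ -7.1176
U - 126*W = -121/17 - 126*66 = -121/17 - 8316 = -141493/17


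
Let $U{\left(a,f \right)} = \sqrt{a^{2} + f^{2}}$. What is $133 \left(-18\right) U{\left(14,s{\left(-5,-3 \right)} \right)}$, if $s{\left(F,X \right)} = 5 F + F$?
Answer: $- 4788 \sqrt{274} \approx -79256.0$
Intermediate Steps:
$s{\left(F,X \right)} = 6 F$
$133 \left(-18\right) U{\left(14,s{\left(-5,-3 \right)} \right)} = 133 \left(-18\right) \sqrt{14^{2} + \left(6 \left(-5\right)\right)^{2}} = - 2394 \sqrt{196 + \left(-30\right)^{2}} = - 2394 \sqrt{196 + 900} = - 2394 \sqrt{1096} = - 2394 \cdot 2 \sqrt{274} = - 4788 \sqrt{274}$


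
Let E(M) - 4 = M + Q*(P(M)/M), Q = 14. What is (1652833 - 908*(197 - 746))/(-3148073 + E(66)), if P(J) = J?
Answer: -2151325/3147989 ≈ -0.68340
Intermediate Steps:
E(M) = 18 + M (E(M) = 4 + (M + 14*(M/M)) = 4 + (M + 14*1) = 4 + (M + 14) = 4 + (14 + M) = 18 + M)
(1652833 - 908*(197 - 746))/(-3148073 + E(66)) = (1652833 - 908*(197 - 746))/(-3148073 + (18 + 66)) = (1652833 - 908*(-549))/(-3148073 + 84) = (1652833 + 498492)/(-3147989) = 2151325*(-1/3147989) = -2151325/3147989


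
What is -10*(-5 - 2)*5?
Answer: 350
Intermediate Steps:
-10*(-5 - 2)*5 = -10*(-7)*5 = -5*(-14)*5 = 70*5 = 350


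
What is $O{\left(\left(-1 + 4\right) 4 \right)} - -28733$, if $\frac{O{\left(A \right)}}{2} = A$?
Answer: $28757$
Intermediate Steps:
$O{\left(A \right)} = 2 A$
$O{\left(\left(-1 + 4\right) 4 \right)} - -28733 = 2 \left(-1 + 4\right) 4 - -28733 = 2 \cdot 3 \cdot 4 + 28733 = 2 \cdot 12 + 28733 = 24 + 28733 = 28757$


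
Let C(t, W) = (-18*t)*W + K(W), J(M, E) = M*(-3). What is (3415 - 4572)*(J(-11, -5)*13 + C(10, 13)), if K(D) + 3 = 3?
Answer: 2211027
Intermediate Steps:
K(D) = 0 (K(D) = -3 + 3 = 0)
J(M, E) = -3*M
C(t, W) = -18*W*t (C(t, W) = (-18*t)*W + 0 = -18*W*t + 0 = -18*W*t)
(3415 - 4572)*(J(-11, -5)*13 + C(10, 13)) = (3415 - 4572)*(-3*(-11)*13 - 18*13*10) = -1157*(33*13 - 2340) = -1157*(429 - 2340) = -1157*(-1911) = 2211027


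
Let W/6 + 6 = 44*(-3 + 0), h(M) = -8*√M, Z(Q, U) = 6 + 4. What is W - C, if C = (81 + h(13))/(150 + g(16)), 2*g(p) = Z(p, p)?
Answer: -128421/155 + 8*√13/155 ≈ -828.34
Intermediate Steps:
Z(Q, U) = 10
g(p) = 5 (g(p) = (½)*10 = 5)
C = 81/155 - 8*√13/155 (C = (81 - 8*√13)/(150 + 5) = (81 - 8*√13)/155 = (81 - 8*√13)*(1/155) = 81/155 - 8*√13/155 ≈ 0.33649)
W = -828 (W = -36 + 6*(44*(-3 + 0)) = -36 + 6*(44*(-3)) = -36 + 6*(-132) = -36 - 792 = -828)
W - C = -828 - (81/155 - 8*√13/155) = -828 + (-81/155 + 8*√13/155) = -128421/155 + 8*√13/155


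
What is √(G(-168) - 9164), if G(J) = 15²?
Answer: I*√8939 ≈ 94.546*I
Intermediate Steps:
G(J) = 225
√(G(-168) - 9164) = √(225 - 9164) = √(-8939) = I*√8939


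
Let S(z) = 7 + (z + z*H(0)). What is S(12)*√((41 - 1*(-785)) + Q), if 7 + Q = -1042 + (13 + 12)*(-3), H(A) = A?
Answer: 19*I*√298 ≈ 327.99*I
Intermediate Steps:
Q = -1124 (Q = -7 + (-1042 + (13 + 12)*(-3)) = -7 + (-1042 + 25*(-3)) = -7 + (-1042 - 75) = -7 - 1117 = -1124)
S(z) = 7 + z (S(z) = 7 + (z + z*0) = 7 + (z + 0) = 7 + z)
S(12)*√((41 - 1*(-785)) + Q) = (7 + 12)*√((41 - 1*(-785)) - 1124) = 19*√((41 + 785) - 1124) = 19*√(826 - 1124) = 19*√(-298) = 19*(I*√298) = 19*I*√298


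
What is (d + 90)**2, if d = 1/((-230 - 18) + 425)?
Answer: 253796761/31329 ≈ 8101.0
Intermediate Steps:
d = 1/177 (d = 1/(-248 + 425) = 1/177 ≈ 0.0056497)
(d + 90)**2 = (1/177 + 90)**2 = (15931/177)**2 = 253796761/31329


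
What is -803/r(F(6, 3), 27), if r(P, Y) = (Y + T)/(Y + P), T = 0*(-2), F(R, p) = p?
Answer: -8030/9 ≈ -892.22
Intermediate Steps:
T = 0
r(P, Y) = Y/(P + Y) (r(P, Y) = (Y + 0)/(Y + P) = Y/(P + Y))
-803/r(F(6, 3), 27) = -803/(27/(3 + 27)) = -803/(27/30) = -803/(27*(1/30)) = -803/9/10 = -803*10/9 = -8030/9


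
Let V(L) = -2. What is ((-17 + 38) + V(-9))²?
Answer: 361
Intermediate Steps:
((-17 + 38) + V(-9))² = ((-17 + 38) - 2)² = (21 - 2)² = 19² = 361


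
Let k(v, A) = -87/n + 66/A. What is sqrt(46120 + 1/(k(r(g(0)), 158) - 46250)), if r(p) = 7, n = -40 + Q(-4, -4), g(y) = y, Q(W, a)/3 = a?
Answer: 2*sqrt(416173463089424375033)/189986411 ≈ 214.76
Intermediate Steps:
Q(W, a) = 3*a
n = -52 (n = -40 + 3*(-4) = -40 - 12 = -52)
k(v, A) = 87/52 + 66/A (k(v, A) = -87/(-52) + 66/A = -87*(-1/52) + 66/A = 87/52 + 66/A)
sqrt(46120 + 1/(k(r(g(0)), 158) - 46250)) = sqrt(46120 + 1/((87/52 + 66/158) - 46250)) = sqrt(46120 + 1/((87/52 + 66*(1/158)) - 46250)) = sqrt(46120 + 1/((87/52 + 33/79) - 46250)) = sqrt(46120 + 1/(8589/4108 - 46250)) = sqrt(46120 + 1/(-189986411/4108)) = sqrt(46120 - 4108/189986411) = sqrt(8762173271212/189986411) = 2*sqrt(416173463089424375033)/189986411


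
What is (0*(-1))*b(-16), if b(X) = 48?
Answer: 0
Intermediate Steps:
(0*(-1))*b(-16) = (0*(-1))*48 = 0*48 = 0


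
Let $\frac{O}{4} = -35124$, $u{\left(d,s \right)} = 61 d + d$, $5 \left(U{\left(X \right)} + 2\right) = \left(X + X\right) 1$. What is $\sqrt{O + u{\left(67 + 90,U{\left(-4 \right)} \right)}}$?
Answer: $i \sqrt{130762} \approx 361.61 i$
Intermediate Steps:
$U{\left(X \right)} = -2 + \frac{2 X}{5}$ ($U{\left(X \right)} = -2 + \frac{\left(X + X\right) 1}{5} = -2 + \frac{2 X 1}{5} = -2 + \frac{2 X}{5}$)
$u{\left(d,s \right)} = 62 d$
$O = -140496$ ($O = 4 \left(-35124\right) = -140496$)
$\sqrt{O + u{\left(67 + 90,U{\left(-4 \right)} \right)}} = \sqrt{-140496 + 62 \left(67 + 90\right)} = \sqrt{-140496 + 62 \cdot 157} = \sqrt{-140496 + 9734} = \sqrt{-130762} = i \sqrt{130762}$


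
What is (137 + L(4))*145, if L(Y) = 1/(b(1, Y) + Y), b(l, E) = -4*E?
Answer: 238235/12 ≈ 19853.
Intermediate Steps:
L(Y) = -1/(3*Y) (L(Y) = 1/(-4*Y + Y) = 1/(-3*Y) = -1/(3*Y))
(137 + L(4))*145 = (137 - ⅓/4)*145 = (137 - ⅓*¼)*145 = (137 - 1/12)*145 = (1643/12)*145 = 238235/12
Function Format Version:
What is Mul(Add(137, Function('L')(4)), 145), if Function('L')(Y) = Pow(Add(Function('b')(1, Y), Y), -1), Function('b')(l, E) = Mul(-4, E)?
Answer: Rational(238235, 12) ≈ 19853.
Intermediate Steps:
Function('L')(Y) = Mul(Rational(-1, 3), Pow(Y, -1)) (Function('L')(Y) = Pow(Add(Mul(-4, Y), Y), -1) = Pow(Mul(-3, Y), -1) = Mul(Rational(-1, 3), Pow(Y, -1)))
Mul(Add(137, Function('L')(4)), 145) = Mul(Add(137, Mul(Rational(-1, 3), Pow(4, -1))), 145) = Mul(Add(137, Mul(Rational(-1, 3), Rational(1, 4))), 145) = Mul(Add(137, Rational(-1, 12)), 145) = Mul(Rational(1643, 12), 145) = Rational(238235, 12)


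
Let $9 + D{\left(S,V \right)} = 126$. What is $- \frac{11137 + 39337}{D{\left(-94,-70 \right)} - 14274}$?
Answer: $\frac{50474}{14157} \approx 3.5653$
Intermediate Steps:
$D{\left(S,V \right)} = 117$ ($D{\left(S,V \right)} = -9 + 126 = 117$)
$- \frac{11137 + 39337}{D{\left(-94,-70 \right)} - 14274} = - \frac{11137 + 39337}{117 - 14274} = - \frac{50474}{-14157} = - \frac{50474 \left(-1\right)}{14157} = \left(-1\right) \left(- \frac{50474}{14157}\right) = \frac{50474}{14157}$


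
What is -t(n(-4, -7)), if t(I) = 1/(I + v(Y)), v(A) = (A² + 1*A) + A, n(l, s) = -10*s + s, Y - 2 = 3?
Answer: -1/98 ≈ -0.010204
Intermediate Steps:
Y = 5 (Y = 2 + 3 = 5)
n(l, s) = -9*s
v(A) = A² + 2*A (v(A) = (A² + A) + A = (A + A²) + A = A² + 2*A)
t(I) = 1/(35 + I) (t(I) = 1/(I + 5*(2 + 5)) = 1/(I + 5*7) = 1/(I + 35) = 1/(35 + I))
-t(n(-4, -7)) = -1/(35 - 9*(-7)) = -1/(35 + 63) = -1/98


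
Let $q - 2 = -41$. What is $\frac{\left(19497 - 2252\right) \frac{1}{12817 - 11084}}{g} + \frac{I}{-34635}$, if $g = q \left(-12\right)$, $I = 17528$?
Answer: $- \frac{4539566219}{9363502980} \approx -0.48482$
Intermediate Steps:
$q = -39$ ($q = 2 - 41 = -39$)
$g = 468$ ($g = \left(-39\right) \left(-12\right) = 468$)
$\frac{\left(19497 - 2252\right) \frac{1}{12817 - 11084}}{g} + \frac{I}{-34635} = \frac{\left(19497 - 2252\right) \frac{1}{12817 - 11084}}{468} + \frac{17528}{-34635} = \frac{17245}{1733} \cdot \frac{1}{468} + 17528 \left(- \frac{1}{34635}\right) = 17245 \cdot \frac{1}{1733} \cdot \frac{1}{468} - \frac{17528}{34635} = \frac{17245}{1733} \cdot \frac{1}{468} - \frac{17528}{34635} = \frac{17245}{811044} - \frac{17528}{34635} = - \frac{4539566219}{9363502980}$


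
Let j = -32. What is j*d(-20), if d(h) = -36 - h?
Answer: 512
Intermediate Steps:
j*d(-20) = -32*(-36 - 1*(-20)) = -32*(-36 + 20) = -32*(-16) = 512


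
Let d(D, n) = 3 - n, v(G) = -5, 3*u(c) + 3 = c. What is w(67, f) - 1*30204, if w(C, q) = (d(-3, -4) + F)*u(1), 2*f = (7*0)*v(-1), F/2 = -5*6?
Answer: -90506/3 ≈ -30169.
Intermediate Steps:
u(c) = -1 + c/3
F = -60 (F = 2*(-5*6) = 2*(-30) = -60)
f = 0 (f = ((7*0)*(-5))/2 = (0*(-5))/2 = (½)*0 = 0)
w(C, q) = 106/3 (w(C, q) = ((3 - 1*(-4)) - 60)*(-1 + (⅓)*1) = ((3 + 4) - 60)*(-1 + ⅓) = (7 - 60)*(-⅔) = -53*(-⅔) = 106/3)
w(67, f) - 1*30204 = 106/3 - 1*30204 = 106/3 - 30204 = -90506/3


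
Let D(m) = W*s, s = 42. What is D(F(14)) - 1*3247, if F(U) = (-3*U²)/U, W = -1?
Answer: -3289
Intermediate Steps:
F(U) = -3*U
D(m) = -42 (D(m) = -1*42 = -42)
D(F(14)) - 1*3247 = -42 - 1*3247 = -42 - 3247 = -3289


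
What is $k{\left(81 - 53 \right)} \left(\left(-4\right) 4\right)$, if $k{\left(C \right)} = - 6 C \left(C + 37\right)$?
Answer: $174720$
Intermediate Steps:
$k{\left(C \right)} = - 6 C \left(37 + C\right)$
$k{\left(81 - 53 \right)} \left(\left(-4\right) 4\right) = - 6 \left(81 - 53\right) \left(37 + \left(81 - 53\right)\right) \left(\left(-4\right) 4\right) = - 6 \left(81 - 53\right) \left(37 + \left(81 - 53\right)\right) \left(-16\right) = \left(-6\right) 28 \left(37 + 28\right) \left(-16\right) = \left(-6\right) 28 \cdot 65 \left(-16\right) = \left(-10920\right) \left(-16\right) = 174720$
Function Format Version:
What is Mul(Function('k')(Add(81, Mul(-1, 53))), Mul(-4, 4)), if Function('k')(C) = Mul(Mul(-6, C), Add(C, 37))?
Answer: 174720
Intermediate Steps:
Function('k')(C) = Mul(-6, C, Add(37, C)) (Function('k')(C) = Mul(Mul(-6, C), Add(37, C)) = Mul(-6, C, Add(37, C)))
Mul(Function('k')(Add(81, Mul(-1, 53))), Mul(-4, 4)) = Mul(Mul(-6, Add(81, Mul(-1, 53)), Add(37, Add(81, Mul(-1, 53)))), Mul(-4, 4)) = Mul(Mul(-6, Add(81, -53), Add(37, Add(81, -53))), -16) = Mul(Mul(-6, 28, Add(37, 28)), -16) = Mul(Mul(-6, 28, 65), -16) = Mul(-10920, -16) = 174720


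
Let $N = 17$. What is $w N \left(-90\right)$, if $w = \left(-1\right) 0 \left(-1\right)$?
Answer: $0$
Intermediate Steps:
$w = 0$ ($w = 0 \left(-1\right) = 0$)
$w N \left(-90\right) = 0 \cdot 17 \left(-90\right) = 0 \left(-90\right) = 0$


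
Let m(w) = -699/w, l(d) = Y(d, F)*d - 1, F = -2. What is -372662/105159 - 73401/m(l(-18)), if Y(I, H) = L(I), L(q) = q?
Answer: 830968026473/24502047 ≈ 33914.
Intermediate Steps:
Y(I, H) = I
l(d) = -1 + d² (l(d) = d*d - 1 = d² - 1 = -1 + d²)
-372662/105159 - 73401/m(l(-18)) = -372662/105159 - 73401/((-699/(-1 + (-18)²))) = -372662*1/105159 - 73401/((-699/(-1 + 324))) = -372662/105159 - 73401/((-699/323)) = -372662/105159 - 73401/((-699*1/323)) = -372662/105159 - 73401/(-699/323) = -372662/105159 - 73401*(-323/699) = -372662/105159 + 7902841/233 = 830968026473/24502047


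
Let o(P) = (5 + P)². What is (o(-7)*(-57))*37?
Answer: -8436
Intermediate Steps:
(o(-7)*(-57))*37 = ((5 - 7)²*(-57))*37 = ((-2)²*(-57))*37 = (4*(-57))*37 = -228*37 = -8436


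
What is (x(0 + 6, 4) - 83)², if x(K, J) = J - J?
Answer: 6889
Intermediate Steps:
x(K, J) = 0
(x(0 + 6, 4) - 83)² = (0 - 83)² = (-83)² = 6889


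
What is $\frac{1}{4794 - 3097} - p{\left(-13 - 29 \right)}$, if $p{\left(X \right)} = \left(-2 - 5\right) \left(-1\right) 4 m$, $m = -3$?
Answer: $\frac{142549}{1697} \approx 84.001$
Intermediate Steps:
$p{\left(X \right)} = -84$ ($p{\left(X \right)} = \left(-2 - 5\right) \left(-1\right) 4 \left(-3\right) = - 7 \left(\left(-4\right) \left(-3\right)\right) = \left(-7\right) 12 = -84$)
$\frac{1}{4794 - 3097} - p{\left(-13 - 29 \right)} = \frac{1}{4794 - 3097} - -84 = \frac{1}{1697} + 84 = \frac{142549}{1697}$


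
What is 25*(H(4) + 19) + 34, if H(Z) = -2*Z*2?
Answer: 109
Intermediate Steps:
H(Z) = -4*Z
25*(H(4) + 19) + 34 = 25*(-4*4 + 19) + 34 = 25*(-16 + 19) + 34 = 25*3 + 34 = 75 + 34 = 109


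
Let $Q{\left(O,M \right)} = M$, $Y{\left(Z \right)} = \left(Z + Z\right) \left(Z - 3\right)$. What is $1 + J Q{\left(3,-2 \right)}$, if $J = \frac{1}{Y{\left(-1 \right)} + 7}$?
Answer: $\frac{13}{15} \approx 0.86667$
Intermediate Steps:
$Y{\left(Z \right)} = 2 Z \left(-3 + Z\right)$
$J = \frac{1}{15}$ ($J = \frac{1}{2 \left(-1\right) \left(-3 - 1\right) + 7} = \frac{1}{2 \left(-1\right) \left(-4\right) + 7} = \frac{1}{8 + 7} = \frac{1}{15} \approx 0.066667$)
$1 + J Q{\left(3,-2 \right)} = 1 + \frac{1}{15} \left(-2\right) = 1 - \frac{2}{15} = \frac{13}{15}$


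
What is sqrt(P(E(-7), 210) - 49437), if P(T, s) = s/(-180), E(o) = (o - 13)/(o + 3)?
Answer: I*sqrt(1779774)/6 ≈ 222.35*I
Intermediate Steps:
E(o) = (-13 + o)/(3 + o)
P(T, s) = -s/180 (P(T, s) = s*(-1/180) = -s/180)
sqrt(P(E(-7), 210) - 49437) = sqrt(-1/180*210 - 49437) = sqrt(-7/6 - 49437) = sqrt(-296629/6) = I*sqrt(1779774)/6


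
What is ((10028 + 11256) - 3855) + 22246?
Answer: 39675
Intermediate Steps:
((10028 + 11256) - 3855) + 22246 = (21284 - 3855) + 22246 = 17429 + 22246 = 39675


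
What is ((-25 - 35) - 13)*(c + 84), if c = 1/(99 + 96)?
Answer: -1195813/195 ≈ -6132.4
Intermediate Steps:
c = 1/195 ≈ 0.0051282
((-25 - 35) - 13)*(c + 84) = ((-25 - 35) - 13)*(1/195 + 84) = (-60 - 13)*(16381/195) = -73*16381/195 = -1195813/195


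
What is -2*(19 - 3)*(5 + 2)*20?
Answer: -4480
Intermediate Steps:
-2*(19 - 3)*(5 + 2)*20 = -32*7*20 = -2*112*20 = -224*20 = -4480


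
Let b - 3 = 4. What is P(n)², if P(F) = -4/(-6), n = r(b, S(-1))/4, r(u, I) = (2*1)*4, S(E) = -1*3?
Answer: 4/9 ≈ 0.44444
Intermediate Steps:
b = 7 (b = 3 + 4 = 7)
S(E) = -3
r(u, I) = 8 (r(u, I) = 2*4 = 8)
n = 2 (n = 8/4 = 8*(¼) = 2)
P(F) = ⅔ (P(F) = -4*(-⅙) = ⅔)
P(n)² = (⅔)² = 4/9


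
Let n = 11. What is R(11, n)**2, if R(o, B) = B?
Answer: 121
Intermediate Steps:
R(11, n)**2 = 11**2 = 121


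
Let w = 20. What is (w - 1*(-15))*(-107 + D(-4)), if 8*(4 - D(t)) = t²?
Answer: -3675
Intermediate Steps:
D(t) = 4 - t²/8
(w - 1*(-15))*(-107 + D(-4)) = (20 - 1*(-15))*(-107 + (4 - ⅛*(-4)²)) = (20 + 15)*(-107 + (4 - ⅛*16)) = 35*(-107 + (4 - 2)) = 35*(-107 + 2) = 35*(-105) = -3675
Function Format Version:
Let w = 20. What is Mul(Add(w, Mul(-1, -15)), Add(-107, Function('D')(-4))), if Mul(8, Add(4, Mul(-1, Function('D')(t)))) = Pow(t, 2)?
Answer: -3675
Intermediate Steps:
Function('D')(t) = Add(4, Mul(Rational(-1, 8), Pow(t, 2)))
Mul(Add(w, Mul(-1, -15)), Add(-107, Function('D')(-4))) = Mul(Add(20, Mul(-1, -15)), Add(-107, Add(4, Mul(Rational(-1, 8), Pow(-4, 2))))) = Mul(Add(20, 15), Add(-107, Add(4, Mul(Rational(-1, 8), 16)))) = Mul(35, Add(-107, Add(4, -2))) = Mul(35, Add(-107, 2)) = Mul(35, -105) = -3675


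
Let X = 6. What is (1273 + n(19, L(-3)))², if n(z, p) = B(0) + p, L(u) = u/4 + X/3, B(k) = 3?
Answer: 26101881/16 ≈ 1.6314e+6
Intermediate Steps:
L(u) = 2 + u/4 (L(u) = u/4 + 6/3 = u*(¼) + 6*(⅓) = u/4 + 2 = 2 + u/4)
n(z, p) = 3 + p
(1273 + n(19, L(-3)))² = (1273 + (3 + (2 + (¼)*(-3))))² = (1273 + (3 + (2 - ¾)))² = (1273 + (3 + 5/4))² = (1273 + 17/4)² = (5109/4)² = 26101881/16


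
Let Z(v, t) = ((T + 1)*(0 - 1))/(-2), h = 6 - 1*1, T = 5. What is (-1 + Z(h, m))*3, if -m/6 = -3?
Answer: 6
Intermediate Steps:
m = 18 (m = -6*(-3) = 18)
h = 5 (h = 6 - 1 = 5)
Z(v, t) = 3 (Z(v, t) = ((5 + 1)*(0 - 1))/(-2) = (6*(-1))*(-½) = -6*(-½) = 3)
(-1 + Z(h, m))*3 = (-1 + 3)*3 = 2*3 = 6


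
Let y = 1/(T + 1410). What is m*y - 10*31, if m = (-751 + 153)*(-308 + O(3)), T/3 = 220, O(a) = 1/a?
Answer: -29851/135 ≈ -221.12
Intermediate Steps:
T = 660 (T = 3*220 = 660)
y = 1/2070 (y = 1/(660 + 1410) = 1/2070 ≈ 0.00048309)
m = 551954/3 (m = (-751 + 153)*(-308 + 1/3) = -598*(-308 + 1/3) = -598*(-923/3) = 551954/3 ≈ 1.8398e+5)
m*y - 10*31 = (551954/3)*(1/2070) - 10*31 = 11999/135 - 310 = -29851/135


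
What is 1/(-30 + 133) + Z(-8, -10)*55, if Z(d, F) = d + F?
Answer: -101969/103 ≈ -989.99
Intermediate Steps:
Z(d, F) = F + d
1/(-30 + 133) + Z(-8, -10)*55 = 1/(-30 + 133) + (-10 - 8)*55 = 1/103 - 18*55 = 1/103 - 990 = -101969/103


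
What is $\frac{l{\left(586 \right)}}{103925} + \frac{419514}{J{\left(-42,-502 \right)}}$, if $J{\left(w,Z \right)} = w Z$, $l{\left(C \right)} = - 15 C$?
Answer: $\frac{1447088803}{73038490} \approx 19.813$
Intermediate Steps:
$J{\left(w,Z \right)} = Z w$
$\frac{l{\left(586 \right)}}{103925} + \frac{419514}{J{\left(-42,-502 \right)}} = \frac{\left(-15\right) 586}{103925} + \frac{419514}{\left(-502\right) \left(-42\right)} = \left(-8790\right) \frac{1}{103925} + \frac{419514}{21084} = - \frac{1758}{20785} + 419514 \cdot \frac{1}{21084} = - \frac{1758}{20785} + \frac{69919}{3514} = \frac{1447088803}{73038490}$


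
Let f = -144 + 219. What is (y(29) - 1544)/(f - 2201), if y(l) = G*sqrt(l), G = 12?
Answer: 772/1063 - 6*sqrt(29)/1063 ≈ 0.69585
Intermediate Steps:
y(l) = 12*sqrt(l)
f = 75
(y(29) - 1544)/(f - 2201) = (12*sqrt(29) - 1544)/(75 - 2201) = (-1544 + 12*sqrt(29))/(-2126) = (-1544 + 12*sqrt(29))*(-1/2126) = 772/1063 - 6*sqrt(29)/1063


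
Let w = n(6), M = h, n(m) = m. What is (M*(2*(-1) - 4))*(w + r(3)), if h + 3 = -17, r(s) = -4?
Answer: 240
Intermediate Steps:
h = -20 (h = -3 - 17 = -20)
M = -20
w = 6
(M*(2*(-1) - 4))*(w + r(3)) = (-20*(2*(-1) - 4))*(6 - 4) = -20*(-2 - 4)*2 = -20*(-6)*2 = 120*2 = 240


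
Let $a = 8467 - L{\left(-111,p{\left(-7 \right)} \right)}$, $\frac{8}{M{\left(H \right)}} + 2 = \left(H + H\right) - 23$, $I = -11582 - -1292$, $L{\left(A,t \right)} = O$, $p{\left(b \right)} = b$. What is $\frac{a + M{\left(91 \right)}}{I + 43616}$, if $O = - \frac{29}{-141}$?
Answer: $\frac{4932383}{19414149} \approx 0.25406$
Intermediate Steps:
$O = \frac{29}{141}$ ($O = \left(-29\right) \left(- \frac{1}{141}\right) = \frac{29}{141} \approx 0.20567$)
$L{\left(A,t \right)} = \frac{29}{141}$
$I = -10290$ ($I = -11582 + 1292 = -10290$)
$M{\left(H \right)} = \frac{8}{-25 + 2 H}$ ($M{\left(H \right)} = \frac{8}{-2 + \left(\left(H + H\right) - 23\right)} = \frac{8}{-2 + \left(2 H - 23\right)} = \frac{8}{-2 + \left(-23 + 2 H\right)} = \frac{8}{-25 + 2 H}$)
$a = \frac{1193818}{141}$ ($a = 8467 - \frac{29}{141} = \frac{1193818}{141} \approx 8466.8$)
$\frac{a + M{\left(91 \right)}}{I + 43616} = \frac{\frac{1193818}{141} + \frac{8}{-25 + 2 \cdot 91}}{-10290 + 43616} = \frac{\frac{1193818}{141} + \frac{8}{-25 + 182}}{33326} = \left(\frac{1193818}{141} + \frac{8}{157}\right) \frac{1}{33326} = \frac{187430554}{22137} \cdot \frac{1}{33326} = \frac{4932383}{19414149}$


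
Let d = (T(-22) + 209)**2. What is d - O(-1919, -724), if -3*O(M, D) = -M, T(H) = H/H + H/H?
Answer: 135482/3 ≈ 45161.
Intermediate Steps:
T(H) = 2 (T(H) = 1 + 1 = 2)
O(M, D) = M/3 (O(M, D) = -(-1)*M/3 = M/3)
d = 44521 (d = (2 + 209)**2 = 211**2 = 44521)
d - O(-1919, -724) = 44521 - (-1919)/3 = 44521 - 1*(-1919/3) = 44521 + 1919/3 = 135482/3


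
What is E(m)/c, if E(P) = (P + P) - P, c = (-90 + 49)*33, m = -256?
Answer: 256/1353 ≈ 0.18921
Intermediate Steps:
c = -1353 (c = -41*33 = -1353)
E(P) = P (E(P) = 2*P - P = P)
E(m)/c = -256/(-1353) = -256*(-1/1353) = 256/1353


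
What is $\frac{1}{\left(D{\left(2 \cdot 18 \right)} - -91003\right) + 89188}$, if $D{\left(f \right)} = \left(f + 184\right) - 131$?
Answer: $\frac{1}{180280} \approx 5.5469 \cdot 10^{-6}$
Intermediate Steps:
$D{\left(f \right)} = 53 + f$ ($D{\left(f \right)} = \left(184 + f\right) - 131 = 53 + f$)
$\frac{1}{\left(D{\left(2 \cdot 18 \right)} - -91003\right) + 89188} = \frac{1}{\left(\left(53 + 2 \cdot 18\right) - -91003\right) + 89188} = \frac{1}{\left(\left(53 + 36\right) + 91003\right) + 89188} = \frac{1}{\left(89 + 91003\right) + 89188} = \frac{1}{91092 + 89188} = \frac{1}{180280}$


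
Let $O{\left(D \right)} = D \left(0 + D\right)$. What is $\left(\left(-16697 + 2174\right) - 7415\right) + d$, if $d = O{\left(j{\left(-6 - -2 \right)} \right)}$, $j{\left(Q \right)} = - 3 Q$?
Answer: $-21794$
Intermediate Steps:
$O{\left(D \right)} = D^{2}$ ($O{\left(D \right)} = D D = D^{2}$)
$d = 144$ ($d = \left(- 3 \left(-6 - -2\right)\right)^{2} = \left(- 3 \left(-6 + 2\right)\right)^{2} = \left(\left(-3\right) \left(-4\right)\right)^{2} = 12^{2} = 144$)
$\left(\left(-16697 + 2174\right) - 7415\right) + d = \left(\left(-16697 + 2174\right) - 7415\right) + 144 = \left(-14523 - 7415\right) + 144 = -21938 + 144 = -21794$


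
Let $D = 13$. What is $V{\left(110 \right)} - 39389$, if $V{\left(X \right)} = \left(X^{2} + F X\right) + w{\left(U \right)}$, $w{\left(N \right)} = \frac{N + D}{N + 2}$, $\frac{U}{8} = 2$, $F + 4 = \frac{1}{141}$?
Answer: $- \frac{23456711}{846} \approx -27727.0$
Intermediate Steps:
$F = - \frac{563}{141}$ ($F = -4 + \frac{1}{141} = - \frac{563}{141} \approx -3.9929$)
$U = 16$ ($U = 8 \cdot 2 = 16$)
$w{\left(N \right)} = \frac{13 + N}{2 + N}$ ($w{\left(N \right)} = \frac{N + 13}{N + 2} = \frac{13 + N}{2 + N}$)
$V{\left(X \right)} = \frac{29}{18} + X^{2} - \frac{563 X}{141}$ ($V{\left(X \right)} = \left(X^{2} - \frac{563 X}{141}\right) + \frac{13 + 16}{2 + 16} = \left(X^{2} - \frac{563 X}{141}\right) + \frac{1}{18} \cdot 29 = \left(X^{2} - \frac{563 X}{141}\right) + \frac{29}{18} = \frac{29}{18} + X^{2} - \frac{563 X}{141}$)
$V{\left(110 \right)} - 39389 = \left(\frac{29}{18} + 110^{2} - \frac{61930}{141}\right) - 39389 = \left(\frac{29}{18} + 12100 - \frac{61930}{141}\right) - 39389 = \frac{9866383}{846} - 39389 = - \frac{23456711}{846}$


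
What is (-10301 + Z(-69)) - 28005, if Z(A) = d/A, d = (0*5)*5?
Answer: -38306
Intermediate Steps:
d = 0 (d = 0*5 = 0)
Z(A) = 0 (Z(A) = 0/A = 0)
(-10301 + Z(-69)) - 28005 = (-10301 + 0) - 28005 = -10301 - 28005 = -38306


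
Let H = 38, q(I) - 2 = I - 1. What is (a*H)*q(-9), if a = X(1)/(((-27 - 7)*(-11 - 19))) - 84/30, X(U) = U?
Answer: 43396/51 ≈ 850.90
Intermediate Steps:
q(I) = 1 + I (q(I) = 2 + (I - 1) = 2 + (-1 + I) = 1 + I)
a = -571/204 (a = 1/((-27 - 7)*(-11 - 19)) - 84/30 = 1/(-34*(-30)) - 84*1/30 = 1/1020 - 14/5 = -571/204 ≈ -2.7990)
(a*H)*q(-9) = (-571/204*38)*(1 - 9) = -10849/102*(-8) = 43396/51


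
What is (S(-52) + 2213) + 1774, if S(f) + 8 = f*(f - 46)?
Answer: 9075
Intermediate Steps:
S(f) = -8 + f*(-46 + f) (S(f) = -8 + f*(f - 46) = -8 + f*(-46 + f))
(S(-52) + 2213) + 1774 = ((-8 + (-52)² - 46*(-52)) + 2213) + 1774 = ((-8 + 2704 + 2392) + 2213) + 1774 = (5088 + 2213) + 1774 = 7301 + 1774 = 9075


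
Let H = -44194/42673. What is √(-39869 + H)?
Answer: 21*I*√164632049943/42673 ≈ 199.67*I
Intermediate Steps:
H = -44194/42673 (H = -44194*1/42673 = -44194/42673 ≈ -1.0356)
√(-39869 + H) = √(-39869 - 44194/42673) = √(-1701374031/42673) = 21*I*√164632049943/42673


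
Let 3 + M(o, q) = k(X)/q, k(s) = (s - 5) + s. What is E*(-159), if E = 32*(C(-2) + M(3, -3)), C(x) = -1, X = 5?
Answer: 28832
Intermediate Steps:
k(s) = -5 + 2*s (k(s) = (-5 + s) + s = -5 + 2*s)
M(o, q) = -3 + 5/q (M(o, q) = -3 + (-5 + 2*5)/q = -3 + (-5 + 10)/q = -3 + 5/q)
E = -544/3 (E = 32*(-1 + (-3 + 5/(-3))) = 32*(-1 + (-3 + 5*(-1/3))) = 32*(-1 + (-3 - 5/3)) = 32*(-1 - 14/3) = 32*(-17/3) = -544/3 ≈ -181.33)
E*(-159) = -544/3*(-159) = 28832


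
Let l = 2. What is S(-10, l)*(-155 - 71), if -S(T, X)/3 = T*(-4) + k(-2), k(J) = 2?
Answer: 28476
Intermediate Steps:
S(T, X) = -6 + 12*T (S(T, X) = -3*(T*(-4) + 2) = -3*(-4*T + 2) = -3*(2 - 4*T) = -6 + 12*T)
S(-10, l)*(-155 - 71) = (-6 + 12*(-10))*(-155 - 71) = (-6 - 120)*(-226) = -126*(-226) = 28476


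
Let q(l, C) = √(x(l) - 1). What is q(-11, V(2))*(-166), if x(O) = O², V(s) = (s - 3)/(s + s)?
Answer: -332*√30 ≈ -1818.4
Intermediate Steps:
V(s) = (-3 + s)/(2*s) (V(s) = (-3 + s)/((2*s)) = (-3 + s)*(1/(2*s)) = (-3 + s)/(2*s))
q(l, C) = √(-1 + l²) (q(l, C) = √(l² - 1) = √(-1 + l²))
q(-11, V(2))*(-166) = √(-1 + (-11)²)*(-166) = √(-1 + 121)*(-166) = √120*(-166) = (2*√30)*(-166) = -332*√30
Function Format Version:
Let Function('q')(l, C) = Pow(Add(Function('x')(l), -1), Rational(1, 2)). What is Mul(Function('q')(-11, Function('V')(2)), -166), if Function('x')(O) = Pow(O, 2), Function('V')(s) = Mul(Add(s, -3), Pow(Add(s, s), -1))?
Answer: Mul(-332, Pow(30, Rational(1, 2))) ≈ -1818.4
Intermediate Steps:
Function('V')(s) = Mul(Rational(1, 2), Pow(s, -1), Add(-3, s)) (Function('V')(s) = Mul(Add(-3, s), Pow(Mul(2, s), -1)) = Mul(Add(-3, s), Mul(Rational(1, 2), Pow(s, -1))) = Mul(Rational(1, 2), Pow(s, -1), Add(-3, s)))
Function('q')(l, C) = Pow(Add(-1, Pow(l, 2)), Rational(1, 2)) (Function('q')(l, C) = Pow(Add(Pow(l, 2), -1), Rational(1, 2)) = Pow(Add(-1, Pow(l, 2)), Rational(1, 2)))
Mul(Function('q')(-11, Function('V')(2)), -166) = Mul(Pow(Add(-1, Pow(-11, 2)), Rational(1, 2)), -166) = Mul(Pow(Add(-1, 121), Rational(1, 2)), -166) = Mul(Pow(120, Rational(1, 2)), -166) = Mul(Mul(2, Pow(30, Rational(1, 2))), -166) = Mul(-332, Pow(30, Rational(1, 2)))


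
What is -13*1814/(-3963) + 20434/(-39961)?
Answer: 861380360/158365443 ≈ 5.4392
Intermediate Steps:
-13*1814/(-3963) + 20434/(-39961) = -23582*(-1/3963) + 20434*(-1/39961) = 23582/3963 - 20434/39961 = 861380360/158365443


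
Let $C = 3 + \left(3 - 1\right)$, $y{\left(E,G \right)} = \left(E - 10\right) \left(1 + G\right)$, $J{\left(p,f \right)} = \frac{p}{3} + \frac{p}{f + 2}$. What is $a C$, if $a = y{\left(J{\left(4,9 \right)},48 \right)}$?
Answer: $- \frac{67130}{33} \approx -2034.2$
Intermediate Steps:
$J{\left(p,f \right)} = \frac{p}{3} + \frac{p}{2 + f}$ ($J{\left(p,f \right)} = p \frac{1}{3} + \frac{p}{2 + f} = \frac{p}{3} + \frac{p}{2 + f}$)
$y{\left(E,G \right)} = \left(1 + G\right) \left(-10 + E\right)$ ($y{\left(E,G \right)} = \left(-10 + E\right) \left(1 + G\right) = \left(1 + G\right) \left(-10 + E\right)$)
$a = - \frac{13426}{33}$ ($a = -10 + \frac{1}{3} \cdot 4 \frac{1}{2 + 9} \left(5 + 9\right) - 480 + \frac{1}{3} \cdot 4 \frac{1}{2 + 9} \left(5 + 9\right) 48 = -10 + \frac{1}{3} \cdot 4 \cdot \frac{1}{11} \cdot 14 - 480 + \frac{1}{3} \cdot 4 \cdot \frac{1}{11} \cdot 14 \cdot 48 = -10 + \frac{56}{33} - 480 + \frac{56}{33} \cdot 48 = -10 + \frac{56}{33} - 480 + \frac{896}{11} = - \frac{13426}{33} \approx -406.85$)
$C = 5$ ($C = 3 + \left(3 - 1\right) = 3 + 2 = 5$)
$a C = \left(- \frac{13426}{33}\right) 5 = - \frac{67130}{33}$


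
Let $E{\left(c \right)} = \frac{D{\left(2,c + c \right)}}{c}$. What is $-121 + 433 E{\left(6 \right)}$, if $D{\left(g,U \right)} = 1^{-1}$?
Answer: $- \frac{293}{6} \approx -48.833$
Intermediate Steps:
$D{\left(g,U \right)} = 1$
$E{\left(c \right)} = \frac{1}{c}$ ($E{\left(c \right)} = 1 \frac{1}{c} = \frac{1}{c}$)
$-121 + 433 E{\left(6 \right)} = -121 + \frac{433}{6} = - \frac{293}{6}$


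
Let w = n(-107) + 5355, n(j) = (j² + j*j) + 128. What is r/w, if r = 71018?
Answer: 71018/28381 ≈ 2.5023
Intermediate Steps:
n(j) = 128 + 2*j² (n(j) = (j² + j²) + 128 = 2*j² + 128 = 128 + 2*j²)
w = 28381 (w = (128 + 2*(-107)²) + 5355 = (128 + 2*11449) + 5355 = (128 + 22898) + 5355 = 23026 + 5355 = 28381)
r/w = 71018/28381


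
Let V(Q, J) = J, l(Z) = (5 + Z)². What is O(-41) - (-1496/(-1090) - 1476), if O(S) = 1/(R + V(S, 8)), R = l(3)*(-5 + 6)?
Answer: 57864929/39240 ≈ 1474.6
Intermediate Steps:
R = 64 (R = (5 + 3)²*(-5 + 6) = 8²*1 = 64*1 = 64)
O(S) = 1/72 (O(S) = 1/(64 + 8) = 1/72)
O(-41) - (-1496/(-1090) - 1476) = 1/72 - (-1496/(-1090) - 1476) = 1/72 - (-1496*(-1/1090) - 1476) = 1/72 - (748/545 - 1476) = 1/72 - 1*(-803672/545) = 1/72 + 803672/545 = 57864929/39240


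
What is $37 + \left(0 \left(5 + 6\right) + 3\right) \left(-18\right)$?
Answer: $-17$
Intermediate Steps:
$37 + \left(0 \left(5 + 6\right) + 3\right) \left(-18\right) = 37 + \left(0 \cdot 11 + 3\right) \left(-18\right) = 37 + \left(0 + 3\right) \left(-18\right) = 37 + 3 \left(-18\right) = 37 - 54 = -17$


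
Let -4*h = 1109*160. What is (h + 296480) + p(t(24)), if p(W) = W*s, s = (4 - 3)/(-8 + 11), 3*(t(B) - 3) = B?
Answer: 756371/3 ≈ 2.5212e+5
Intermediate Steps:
t(B) = 3 + B/3
h = -44360 (h = -1109*160/4 = -1/4*177440 = -44360)
s = 1/3 ≈ 0.33333
p(W) = W/3 (p(W) = W*(1/3) = W/3)
(h + 296480) + p(t(24)) = (-44360 + 296480) + (3 + (1/3)*24)/3 = 252120 + (3 + 8)/3 = 252120 + (1/3)*11 = 252120 + 11/3 = 756371/3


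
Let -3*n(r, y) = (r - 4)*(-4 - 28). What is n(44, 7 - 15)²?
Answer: 1638400/9 ≈ 1.8204e+5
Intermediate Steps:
n(r, y) = -128/3 + 32*r/3 (n(r, y) = -(r - 4)*(-4 - 28)/3 = -(-4 + r)*(-32)/3 = -(128 - 32*r)/3 = -128/3 + 32*r/3)
n(44, 7 - 15)² = (-128/3 + (32/3)*44)² = (-128/3 + 1408/3)² = (1280/3)² = 1638400/9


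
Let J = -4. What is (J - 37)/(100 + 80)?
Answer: -41/180 ≈ -0.22778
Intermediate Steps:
(J - 37)/(100 + 80) = (-4 - 37)/(100 + 80) = -41/180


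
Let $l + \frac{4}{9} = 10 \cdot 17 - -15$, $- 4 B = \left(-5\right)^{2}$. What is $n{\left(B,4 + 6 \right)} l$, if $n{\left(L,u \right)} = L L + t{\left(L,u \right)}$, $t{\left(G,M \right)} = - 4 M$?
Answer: $- \frac{8305}{48} \approx -173.02$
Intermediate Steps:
$B = - \frac{25}{4}$ ($B = - \frac{\left(-5\right)^{2}}{4} = \left(- \frac{1}{4}\right) 25 = - \frac{25}{4} \approx -6.25$)
$n{\left(L,u \right)} = L^{2} - 4 u$ ($n{\left(L,u \right)} = L L - 4 u = L^{2} - 4 u$)
$l = \frac{1661}{9}$ ($l = - \frac{4}{9} + \left(10 \cdot 17 - -15\right) = - \frac{4}{9} + \left(170 + 15\right) = - \frac{4}{9} + 185 = \frac{1661}{9} \approx 184.56$)
$n{\left(B,4 + 6 \right)} l = \left(\left(- \frac{25}{4}\right)^{2} - 4 \left(4 + 6\right)\right) \frac{1661}{9} = \left(\frac{625}{16} - 40\right) \frac{1661}{9} = \left(- \frac{15}{16}\right) \frac{1661}{9} = - \frac{8305}{48}$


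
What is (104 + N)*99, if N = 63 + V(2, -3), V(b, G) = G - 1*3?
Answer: 15939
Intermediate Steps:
V(b, G) = -3 + G (V(b, G) = G - 3 = -3 + G)
N = 57 (N = 63 + (-3 - 3) = 63 - 6 = 57)
(104 + N)*99 = (104 + 57)*99 = 161*99 = 15939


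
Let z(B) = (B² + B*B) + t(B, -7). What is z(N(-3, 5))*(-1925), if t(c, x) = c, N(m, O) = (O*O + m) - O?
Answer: -1145375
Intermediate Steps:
N(m, O) = m + O² - O (N(m, O) = (O² + m) - O = (m + O²) - O = m + O² - O)
z(B) = B + 2*B² (z(B) = (B² + B*B) + B = (B² + B²) + B = 2*B² + B = B + 2*B²)
z(N(-3, 5))*(-1925) = ((-3 + 5² - 1*5)*(1 + 2*(-3 + 5² - 1*5)))*(-1925) = ((-3 + 25 - 5)*(1 + 2*(-3 + 25 - 5)))*(-1925) = (17*(1 + 2*17))*(-1925) = (17*(1 + 34))*(-1925) = (17*35)*(-1925) = 595*(-1925) = -1145375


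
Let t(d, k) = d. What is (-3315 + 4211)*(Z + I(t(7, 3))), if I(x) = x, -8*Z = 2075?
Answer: -226128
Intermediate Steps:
Z = -2075/8 (Z = -⅛*2075 = -2075/8 ≈ -259.38)
(-3315 + 4211)*(Z + I(t(7, 3))) = (-3315 + 4211)*(-2075/8 + 7) = 896*(-2019/8) = -226128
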